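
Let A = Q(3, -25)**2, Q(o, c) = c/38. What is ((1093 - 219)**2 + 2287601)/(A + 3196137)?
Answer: 4406332788/4615222453 ≈ 0.95474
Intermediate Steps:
Q(o, c) = c/38 (Q(o, c) = c*(1/38) = c/38)
A = 625/1444 (A = ((1/38)*(-25))**2 = (-25/38)**2 = 625/1444 ≈ 0.43283)
((1093 - 219)**2 + 2287601)/(A + 3196137) = ((1093 - 219)**2 + 2287601)/(625/1444 + 3196137) = (874**2 + 2287601)/(4615222453/1444) = (763876 + 2287601)*(1444/4615222453) = 3051477*(1444/4615222453) = 4406332788/4615222453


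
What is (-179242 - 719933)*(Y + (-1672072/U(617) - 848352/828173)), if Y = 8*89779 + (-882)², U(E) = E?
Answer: -686182567173801486300/510982741 ≈ -1.3429e+12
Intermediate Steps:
Y = 1496156 (Y = 718232 + 777924 = 1496156)
(-179242 - 719933)*(Y + (-1672072/U(617) - 848352/828173)) = (-179242 - 719933)*(1496156 + (-1672072/617 - 848352/828173)) = -899175*(1496156 + (-1672072*1/617 - 848352*1/828173)) = -899175*(1496156 + (-1672072/617 - 848352/828173)) = -899175*(1496156 - 1385288317640/510982741) = -899175*763124605525956/510982741 = -686182567173801486300/510982741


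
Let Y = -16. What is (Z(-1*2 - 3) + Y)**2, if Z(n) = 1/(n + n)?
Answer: 25921/100 ≈ 259.21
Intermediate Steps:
Z(n) = 1/(2*n)
(Z(-1*2 - 3) + Y)**2 = (1/(2*(-1*2 - 3)) - 16)**2 = (1/(2*(-2 - 3)) - 16)**2 = ((1/2)/(-5) - 16)**2 = ((1/2)*(-1/5) - 16)**2 = (-1/10 - 16)**2 = (-161/10)**2 = 25921/100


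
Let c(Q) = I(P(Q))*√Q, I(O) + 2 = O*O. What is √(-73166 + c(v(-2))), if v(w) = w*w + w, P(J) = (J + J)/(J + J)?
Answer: √(-73166 - √2) ≈ 270.49*I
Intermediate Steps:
P(J) = 1 (P(J) = (2*J)/((2*J)) = (2*J)*(1/(2*J)) = 1)
v(w) = w + w² (v(w) = w² + w = w + w²)
I(O) = -2 + O² (I(O) = -2 + O*O = -2 + O²)
c(Q) = -√Q (c(Q) = (-2 + 1²)*√Q = (-2 + 1)*√Q = -√Q)
√(-73166 + c(v(-2))) = √(-73166 - √(-2*(1 - 2))) = √(-73166 - √(-2*(-1))) = √(-73166 - √2)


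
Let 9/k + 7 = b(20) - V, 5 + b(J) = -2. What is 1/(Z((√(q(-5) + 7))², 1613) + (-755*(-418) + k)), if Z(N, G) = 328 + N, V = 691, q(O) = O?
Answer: 235/74241197 ≈ 3.1654e-6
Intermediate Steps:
b(J) = -7 (b(J) = -5 - 2 = -7)
k = -3/235 (k = 9/(-7 + (-7 - 1*691)) = 9/(-7 + (-7 - 691)) = 9/(-7 - 698) = 9/(-705) = 9*(-1/705) = -3/235 ≈ -0.012766)
1/(Z((√(q(-5) + 7))², 1613) + (-755*(-418) + k)) = 1/((328 + (√(-5 + 7))²) + (-755*(-418) - 3/235)) = 1/((328 + (√2)²) + (315590 - 3/235)) = 1/((328 + 2) + 74163647/235) = 1/(330 + 74163647/235) = 1/(74241197/235) = 235/74241197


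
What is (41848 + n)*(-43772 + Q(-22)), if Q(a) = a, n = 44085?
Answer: -3763349802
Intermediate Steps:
(41848 + n)*(-43772 + Q(-22)) = (41848 + 44085)*(-43772 - 22) = 85933*(-43794) = -3763349802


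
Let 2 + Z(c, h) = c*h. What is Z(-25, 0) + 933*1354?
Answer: 1263280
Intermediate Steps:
Z(c, h) = -2 + c*h
Z(-25, 0) + 933*1354 = (-2 - 25*0) + 933*1354 = (-2 + 0) + 1263282 = -2 + 1263282 = 1263280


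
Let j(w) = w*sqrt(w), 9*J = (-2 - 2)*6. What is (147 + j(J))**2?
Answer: 582931/27 - 1568*I*sqrt(6)/3 ≈ 21590.0 - 1280.3*I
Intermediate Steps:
J = -8/3 (J = ((-2 - 2)*6)/9 = (-4*6)/9 = (1/9)*(-24) = -8/3 ≈ -2.6667)
j(w) = w**(3/2)
(147 + j(J))**2 = (147 + (-8/3)**(3/2))**2 = (147 - 16*I*sqrt(6)/9)**2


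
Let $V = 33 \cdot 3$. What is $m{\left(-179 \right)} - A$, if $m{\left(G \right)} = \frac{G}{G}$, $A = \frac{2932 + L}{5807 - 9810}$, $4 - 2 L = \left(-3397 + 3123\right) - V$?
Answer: $\frac{14247}{8006} \approx 1.7795$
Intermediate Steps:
$V = 99$
$L = \frac{377}{2}$ ($L = 2 - \frac{\left(-3397 + 3123\right) - 99}{2} = 2 - \frac{-274 - 99}{2} = 2 - - \frac{373}{2} = 2 + \frac{373}{2} = \frac{377}{2} \approx 188.5$)
$A = - \frac{6241}{8006}$ ($A = \frac{2932 + \frac{377}{2}}{5807 - 9810} = \frac{6241}{2 \left(-4003\right)} = \frac{6241}{2} \left(- \frac{1}{4003}\right) = - \frac{6241}{8006} \approx -0.77954$)
$m{\left(G \right)} = 1$
$m{\left(-179 \right)} - A = 1 - - \frac{6241}{8006} = 1 + \frac{6241}{8006} = \frac{14247}{8006}$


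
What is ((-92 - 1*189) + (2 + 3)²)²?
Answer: 65536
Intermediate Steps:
((-92 - 1*189) + (2 + 3)²)² = ((-92 - 189) + 5²)² = (-281 + 25)² = (-256)² = 65536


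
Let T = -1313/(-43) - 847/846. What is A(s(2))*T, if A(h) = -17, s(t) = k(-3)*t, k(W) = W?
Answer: -18264409/36378 ≈ -502.07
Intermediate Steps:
s(t) = -3*t
T = 1074377/36378 (T = -1313*(-1/43) - 847*1/846 = 1313/43 - 847/846 = 1074377/36378 ≈ 29.534)
A(s(2))*T = -17*1074377/36378 = -18264409/36378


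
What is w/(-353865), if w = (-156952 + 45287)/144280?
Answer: 22333/10211128440 ≈ 2.1871e-6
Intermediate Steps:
w = -22333/28856 (w = -111665*1/144280 = -22333/28856 ≈ -0.77395)
w/(-353865) = -22333/28856/(-353865) = -22333/28856*(-1/353865) = 22333/10211128440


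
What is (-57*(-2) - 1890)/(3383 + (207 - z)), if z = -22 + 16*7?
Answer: -444/875 ≈ -0.50743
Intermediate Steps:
z = 90 (z = -22 + 112 = 90)
(-57*(-2) - 1890)/(3383 + (207 - z)) = (-57*(-2) - 1890)/(3383 + (207 - 1*90)) = (114 - 1890)/(3383 + (207 - 90)) = -1776/(3383 + 117) = -1776/3500 = -1776*1/3500 = -444/875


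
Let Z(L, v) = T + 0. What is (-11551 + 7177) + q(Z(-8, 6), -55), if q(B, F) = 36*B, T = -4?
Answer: -4518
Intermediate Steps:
Z(L, v) = -4 (Z(L, v) = -4 + 0 = -4)
(-11551 + 7177) + q(Z(-8, 6), -55) = (-11551 + 7177) + 36*(-4) = -4374 - 144 = -4518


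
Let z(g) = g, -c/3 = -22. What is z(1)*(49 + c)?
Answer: 115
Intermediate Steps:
c = 66 (c = -3*(-22) = 66)
z(1)*(49 + c) = 1*(49 + 66) = 1*115 = 115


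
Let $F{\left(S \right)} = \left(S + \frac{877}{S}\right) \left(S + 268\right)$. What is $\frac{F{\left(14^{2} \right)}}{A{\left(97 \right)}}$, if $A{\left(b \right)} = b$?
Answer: $\frac{4557988}{4753} \approx 958.97$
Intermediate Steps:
$F{\left(S \right)} = \left(268 + S\right) \left(S + \frac{877}{S}\right)$ ($F{\left(S \right)} = \left(S + \frac{877}{S}\right) \left(268 + S\right) = \left(268 + S\right) \left(S + \frac{877}{S}\right)$)
$\frac{F{\left(14^{2} \right)}}{A{\left(97 \right)}} = \frac{877 + \left(14^{2}\right)^{2} + 268 \cdot 14^{2} + \frac{235036}{14^{2}}}{97} = \left(877 + 196^{2} + 268 \cdot 196 + \frac{235036}{196}\right) \frac{1}{97} = \left(877 + 38416 + 52528 + 235036 \cdot \frac{1}{196}\right) \frac{1}{97} = \left(877 + 38416 + 52528 + \frac{58759}{49}\right) \frac{1}{97} = \frac{4557988}{49} \cdot \frac{1}{97} = \frac{4557988}{4753}$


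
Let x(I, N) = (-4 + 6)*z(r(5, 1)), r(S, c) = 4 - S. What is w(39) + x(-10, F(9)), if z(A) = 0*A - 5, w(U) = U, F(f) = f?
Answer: 29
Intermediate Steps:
z(A) = -5 (z(A) = 0 - 5 = -5)
x(I, N) = -10 (x(I, N) = (-4 + 6)*(-5) = 2*(-5) = -10)
w(39) + x(-10, F(9)) = 39 - 10 = 29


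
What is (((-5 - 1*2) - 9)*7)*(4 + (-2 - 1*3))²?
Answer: -112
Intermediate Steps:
(((-5 - 1*2) - 9)*7)*(4 + (-2 - 1*3))² = (((-5 - 2) - 9)*7)*(4 + (-2 - 3))² = ((-7 - 9)*7)*(4 - 5)² = -16*7*(-1)² = -112*1 = -112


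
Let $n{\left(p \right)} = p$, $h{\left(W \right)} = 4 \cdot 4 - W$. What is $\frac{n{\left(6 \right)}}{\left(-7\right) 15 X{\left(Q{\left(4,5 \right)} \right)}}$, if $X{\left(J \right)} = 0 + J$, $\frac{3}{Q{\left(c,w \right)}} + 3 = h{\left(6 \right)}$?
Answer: $- \frac{2}{15} \approx -0.13333$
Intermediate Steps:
$h{\left(W \right)} = 16 - W$
$Q{\left(c,w \right)} = \frac{3}{7}$ ($Q{\left(c,w \right)} = \frac{3}{-3 + \left(16 - 6\right)} = \frac{3}{-3 + 10} = \frac{3}{7}$)
$X{\left(J \right)} = J$
$\frac{n{\left(6 \right)}}{\left(-7\right) 15 X{\left(Q{\left(4,5 \right)} \right)}} = \frac{6}{\left(-7\right) 15 \cdot \frac{3}{7}} = \frac{6}{\left(-105\right) \frac{3}{7}} = \frac{6}{-45} = 6 \left(- \frac{1}{45}\right) = - \frac{2}{15}$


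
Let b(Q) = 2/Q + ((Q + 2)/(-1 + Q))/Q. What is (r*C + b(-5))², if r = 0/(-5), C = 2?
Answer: ¼ ≈ 0.25000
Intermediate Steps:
r = 0 (r = 0*(-⅕) = 0)
b(Q) = 2/Q + (2 + Q)/(Q*(-1 + Q)) (b(Q) = 2/Q + ((2 + Q)/(-1 + Q))/Q = 2/Q + (2 + Q)/(Q*(-1 + Q)))
(r*C + b(-5))² = (0*2 + 3/(-1 - 5))² = (0 + 3/(-6))² = (0 + 3*(-⅙))² = (0 - ½)² = (-½)² = ¼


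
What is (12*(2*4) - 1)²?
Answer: 9025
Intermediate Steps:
(12*(2*4) - 1)² = (12*8 - 1)² = (96 - 1)² = 95² = 9025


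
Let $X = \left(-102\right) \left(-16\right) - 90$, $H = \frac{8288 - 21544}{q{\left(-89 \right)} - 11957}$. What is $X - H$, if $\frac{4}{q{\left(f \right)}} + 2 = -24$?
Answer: $\frac{239520778}{155443} \approx 1540.9$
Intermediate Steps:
$q{\left(f \right)} = - \frac{2}{13}$ ($q{\left(f \right)} = \frac{4}{-2 - 24} = \frac{4}{-26} = 4 \left(- \frac{1}{26}\right) = - \frac{2}{13}$)
$H = \frac{172328}{155443}$ ($H = \frac{8288 - 21544}{- \frac{2}{13} - 11957} = - \frac{13256}{- \frac{155443}{13}} = \left(-13256\right) \left(- \frac{13}{155443}\right) = \frac{172328}{155443} \approx 1.1086$)
$X = 1542$ ($X = 1632 - 90 = 1542$)
$X - H = 1542 - \frac{172328}{155443} = \frac{239520778}{155443}$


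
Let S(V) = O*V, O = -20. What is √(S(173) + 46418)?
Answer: √42958 ≈ 207.26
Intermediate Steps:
S(V) = -20*V
√(S(173) + 46418) = √(-20*173 + 46418) = √(-3460 + 46418) = √42958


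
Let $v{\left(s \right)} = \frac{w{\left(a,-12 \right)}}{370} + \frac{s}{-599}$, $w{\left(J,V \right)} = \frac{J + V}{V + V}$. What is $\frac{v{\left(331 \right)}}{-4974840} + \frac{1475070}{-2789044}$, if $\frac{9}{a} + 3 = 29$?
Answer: $- \frac{28190468426852303293}{53302198062975763200} \approx -0.52888$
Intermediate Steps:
$a = \frac{9}{26}$ ($a = \frac{9}{-3 + 29} = \frac{9}{26} \approx 0.34615$)
$w{\left(J,V \right)} = \frac{J + V}{2 V}$
$v{\left(s \right)} = \frac{101}{76960} - \frac{s}{599}$ ($v{\left(s \right)} = \frac{\frac{1}{2} \frac{1}{-12} \left(\frac{9}{26} - 12\right)}{370} + \frac{s}{-599} = \frac{1}{2} \left(- \frac{1}{12}\right) \left(- \frac{303}{26}\right) \frac{1}{370} + s \left(- \frac{1}{599}\right) = \frac{101}{208} \cdot \frac{1}{370} - \frac{s}{599} = \frac{101}{76960} - \frac{s}{599}$)
$\frac{v{\left(331 \right)}}{-4974840} + \frac{1475070}{-2789044} = \frac{\frac{101}{76960} - \frac{331}{599}}{-4974840} + \frac{1475070}{-2789044} = \left(\frac{101}{76960} - \frac{331}{599}\right) \left(- \frac{1}{4974840}\right) + 1475070 \left(- \frac{1}{2789044}\right) = \left(- \frac{25413261}{46099040}\right) \left(- \frac{1}{4974840}\right) - \frac{737535}{1394522} = \frac{8471087}{76445116051200} - \frac{737535}{1394522} = - \frac{28190468426852303293}{53302198062975763200}$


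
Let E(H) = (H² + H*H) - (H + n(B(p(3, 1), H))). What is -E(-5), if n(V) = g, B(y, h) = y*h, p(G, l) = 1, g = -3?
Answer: -58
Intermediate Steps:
B(y, h) = h*y
n(V) = -3
E(H) = 3 - H + 2*H² (E(H) = (H² + H*H) - (H - 3) = (H² + H²) - (-3 + H) = 2*H² + (3 - H) = 3 - H + 2*H²)
-E(-5) = -(3 - 1*(-5) + 2*(-5)²) = -(3 + 5 + 2*25) = -(3 + 5 + 50) = -1*58 = -58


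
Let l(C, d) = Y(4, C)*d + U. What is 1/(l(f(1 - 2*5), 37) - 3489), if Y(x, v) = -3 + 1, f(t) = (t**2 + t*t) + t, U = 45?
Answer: -1/3518 ≈ -0.00028425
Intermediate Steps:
f(t) = t + 2*t**2 (f(t) = (t**2 + t**2) + t = 2*t**2 + t = t + 2*t**2)
Y(x, v) = -2
l(C, d) = 45 - 2*d (l(C, d) = -2*d + 45 = 45 - 2*d)
1/(l(f(1 - 2*5), 37) - 3489) = 1/((45 - 2*37) - 3489) = 1/((45 - 74) - 3489) = 1/(-29 - 3489) = 1/(-3518) = -1/3518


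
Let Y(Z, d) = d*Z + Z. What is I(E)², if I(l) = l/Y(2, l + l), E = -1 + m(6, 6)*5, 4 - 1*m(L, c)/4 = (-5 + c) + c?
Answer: 3721/58564 ≈ 0.063537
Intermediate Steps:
m(L, c) = 36 - 8*c (m(L, c) = 16 - 4*((-5 + c) + c) = 16 - 4*(-5 + 2*c) = 16 + (20 - 8*c) = 36 - 8*c)
Y(Z, d) = Z + Z*d (Y(Z, d) = Z*d + Z = Z + Z*d)
E = -61 (E = -1 + (36 - 8*6)*5 = -1 + (36 - 48)*5 = -1 - 12*5 = -1 - 60 = -61)
I(l) = l/(2 + 4*l) (I(l) = l/((2*(1 + (l + l)))) = l/((2*(1 + 2*l))) = l/(2 + 4*l))
I(E)² = ((½)*(-61)/(1 + 2*(-61)))² = ((½)*(-61)/(1 - 122))² = ((½)*(-61)/(-121))² = ((½)*(-61)*(-1/121))² = (61/242)² = 3721/58564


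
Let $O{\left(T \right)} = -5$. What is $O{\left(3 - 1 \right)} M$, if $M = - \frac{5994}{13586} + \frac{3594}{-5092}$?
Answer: $\frac{99186915}{17294978} \approx 5.735$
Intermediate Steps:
$M = - \frac{19837383}{17294978}$ ($M = \left(-5994\right) \frac{1}{13586} + 3594 \left(- \frac{1}{5092}\right) = - \frac{2997}{6793} - \frac{1797}{2546} = - \frac{19837383}{17294978} \approx -1.147$)
$O{\left(3 - 1 \right)} M = \left(-5\right) \left(- \frac{19837383}{17294978}\right) = \frac{99186915}{17294978}$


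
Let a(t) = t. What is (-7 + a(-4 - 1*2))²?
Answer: 169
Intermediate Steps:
(-7 + a(-4 - 1*2))² = (-7 + (-4 - 1*2))² = (-7 + (-4 - 2))² = (-7 - 6)² = (-13)² = 169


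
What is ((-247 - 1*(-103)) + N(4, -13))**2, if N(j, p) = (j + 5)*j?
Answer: 11664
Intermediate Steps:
N(j, p) = j*(5 + j) (N(j, p) = (5 + j)*j = j*(5 + j))
((-247 - 1*(-103)) + N(4, -13))**2 = ((-247 - 1*(-103)) + 4*(5 + 4))**2 = ((-247 + 103) + 4*9)**2 = (-144 + 36)**2 = (-108)**2 = 11664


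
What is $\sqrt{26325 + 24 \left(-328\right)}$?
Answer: $\sqrt{18453} \approx 135.84$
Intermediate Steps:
$\sqrt{26325 + 24 \left(-328\right)} = \sqrt{26325 - 7872} = \sqrt{18453}$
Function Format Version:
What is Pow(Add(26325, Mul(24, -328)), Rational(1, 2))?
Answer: Pow(18453, Rational(1, 2)) ≈ 135.84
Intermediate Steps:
Pow(Add(26325, Mul(24, -328)), Rational(1, 2)) = Pow(Add(26325, -7872), Rational(1, 2)) = Pow(18453, Rational(1, 2))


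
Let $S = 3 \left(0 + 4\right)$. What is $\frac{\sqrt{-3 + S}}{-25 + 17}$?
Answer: $- \frac{3}{8} \approx -0.375$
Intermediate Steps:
$S = 12$ ($S = 3 \cdot 4 = 12$)
$\frac{\sqrt{-3 + S}}{-25 + 17} = \frac{\sqrt{-3 + 12}}{-25 + 17} = \frac{\sqrt{9}}{-8} = 3 \left(- \frac{1}{8}\right) = - \frac{3}{8}$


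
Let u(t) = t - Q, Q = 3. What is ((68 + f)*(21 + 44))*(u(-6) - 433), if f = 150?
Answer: -6263140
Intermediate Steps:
u(t) = -3 + t (u(t) = t - 1*3 = t - 3 = -3 + t)
((68 + f)*(21 + 44))*(u(-6) - 433) = ((68 + 150)*(21 + 44))*((-3 - 6) - 433) = (218*65)*(-9 - 433) = 14170*(-442) = -6263140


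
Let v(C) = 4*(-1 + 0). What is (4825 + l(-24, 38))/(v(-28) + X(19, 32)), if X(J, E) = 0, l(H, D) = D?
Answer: -4863/4 ≈ -1215.8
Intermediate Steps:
v(C) = -4 (v(C) = 4*(-1) = -4)
(4825 + l(-24, 38))/(v(-28) + X(19, 32)) = (4825 + 38)/(-4 + 0) = 4863/(-4) = 4863*(-¼) = -4863/4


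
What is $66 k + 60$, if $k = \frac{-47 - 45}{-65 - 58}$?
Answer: $\frac{4484}{41} \approx 109.37$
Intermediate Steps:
$k = \frac{92}{123}$ ($k = - \frac{92}{-65 - 58} = - \frac{92}{-123} = \left(-92\right) \left(- \frac{1}{123}\right) = \frac{92}{123} \approx 0.74797$)
$66 k + 60 = 66 \cdot \frac{92}{123} + 60 = \frac{2024}{41} + 60 = \frac{4484}{41}$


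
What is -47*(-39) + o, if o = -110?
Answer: 1723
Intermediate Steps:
-47*(-39) + o = -47*(-39) - 110 = 1833 - 110 = 1723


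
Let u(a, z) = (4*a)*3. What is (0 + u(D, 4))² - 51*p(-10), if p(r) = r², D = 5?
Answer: -1500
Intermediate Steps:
u(a, z) = 12*a
(0 + u(D, 4))² - 51*p(-10) = (0 + 12*5)² - 51*(-10)² = (0 + 60)² - 51*100 = 60² - 5100 = 3600 - 5100 = -1500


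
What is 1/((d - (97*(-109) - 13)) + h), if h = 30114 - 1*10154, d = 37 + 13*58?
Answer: 1/31337 ≈ 3.1911e-5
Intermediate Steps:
d = 791 (d = 37 + 754 = 791)
h = 19960 (h = 30114 - 10154 = 19960)
1/((d - (97*(-109) - 13)) + h) = 1/((791 - (97*(-109) - 13)) + 19960) = 1/((791 - (-10573 - 13)) + 19960) = 1/((791 - 1*(-10586)) + 19960) = 1/((791 + 10586) + 19960) = 1/(11377 + 19960) = 1/31337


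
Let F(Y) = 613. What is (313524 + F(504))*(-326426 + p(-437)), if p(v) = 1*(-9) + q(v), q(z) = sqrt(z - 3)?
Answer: -102545311595 + 628274*I*sqrt(110) ≈ -1.0255e+11 + 6.5894e+6*I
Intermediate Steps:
q(z) = sqrt(-3 + z)
p(v) = -9 + sqrt(-3 + v) (p(v) = 1*(-9) + sqrt(-3 + v) = -9 + sqrt(-3 + v))
(313524 + F(504))*(-326426 + p(-437)) = (313524 + 613)*(-326426 + (-9 + sqrt(-3 - 437))) = 314137*(-326426 + (-9 + sqrt(-440))) = 314137*(-326426 + (-9 + 2*I*sqrt(110))) = 314137*(-326435 + 2*I*sqrt(110)) = -102545311595 + 628274*I*sqrt(110)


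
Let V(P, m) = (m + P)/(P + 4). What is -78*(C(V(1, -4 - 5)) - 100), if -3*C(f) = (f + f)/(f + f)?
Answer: 7826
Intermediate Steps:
V(P, m) = (P + m)/(4 + P)
C(f) = -⅓ (C(f) = -(f + f)/(3*(f + f)) = -2*f/(3*(2*f)) = -2*f*1/(2*f)/3 = -⅓*1 = -⅓)
-78*(C(V(1, -4 - 5)) - 100) = -78*(-⅓ - 100) = -78*(-301/3) = 7826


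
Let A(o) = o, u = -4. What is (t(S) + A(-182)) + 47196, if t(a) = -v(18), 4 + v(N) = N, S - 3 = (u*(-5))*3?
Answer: 47000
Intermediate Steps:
S = 63 (S = 3 - 4*(-5)*3 = 3 + 20*3 = 3 + 60 = 63)
v(N) = -4 + N
t(a) = -14 (t(a) = -(-4 + 18) = -1*14 = -14)
(t(S) + A(-182)) + 47196 = (-14 - 182) + 47196 = -196 + 47196 = 47000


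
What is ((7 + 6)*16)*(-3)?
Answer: -624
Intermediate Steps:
((7 + 6)*16)*(-3) = (13*16)*(-3) = 208*(-3) = -624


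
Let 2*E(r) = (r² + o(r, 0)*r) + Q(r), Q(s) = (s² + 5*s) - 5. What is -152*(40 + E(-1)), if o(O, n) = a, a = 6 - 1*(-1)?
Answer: -4940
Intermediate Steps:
a = 7 (a = 6 + 1 = 7)
o(O, n) = 7
Q(s) = -5 + s² + 5*s
E(r) = -5/2 + r² + 6*r (E(r) = ((r² + 7*r) + (-5 + r² + 5*r))/2 = (-5 + 2*r² + 12*r)/2 = -5/2 + r² + 6*r)
-152*(40 + E(-1)) = -152*(40 + (-5/2 + (-1)² + 6*(-1))) = -152*(40 + (-5/2 + 1 - 6)) = -152*(40 - 15/2) = -152*65/2 = -4940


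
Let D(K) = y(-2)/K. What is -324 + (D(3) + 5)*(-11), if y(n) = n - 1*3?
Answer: -1082/3 ≈ -360.67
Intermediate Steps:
y(n) = -3 + n (y(n) = n - 3 = -3 + n)
D(K) = -5/K (D(K) = (-3 - 2)/K = -5/K)
-324 + (D(3) + 5)*(-11) = -324 + (-5/3 + 5)*(-11) = -324 + (10/3)*(-11) = -324 - 110/3 = -1082/3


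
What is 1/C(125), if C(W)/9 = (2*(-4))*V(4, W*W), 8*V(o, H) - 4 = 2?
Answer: -1/54 ≈ -0.018519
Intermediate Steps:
V(o, H) = ¾ (V(o, H) = ½ + (⅛)*2 = ½ + ¼ = ¾)
C(W) = -54 (C(W) = 9*((2*(-4))*(¾)) = 9*(-8*¾) = 9*(-6) = -54)
1/C(125) = 1/(-54) = -1/54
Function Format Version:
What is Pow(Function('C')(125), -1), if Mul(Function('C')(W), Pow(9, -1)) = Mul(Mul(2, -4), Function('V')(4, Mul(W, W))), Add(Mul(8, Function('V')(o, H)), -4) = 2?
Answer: Rational(-1, 54) ≈ -0.018519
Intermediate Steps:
Function('V')(o, H) = Rational(3, 4) (Function('V')(o, H) = Add(Rational(1, 2), Mul(Rational(1, 8), 2)) = Add(Rational(1, 2), Rational(1, 4)) = Rational(3, 4))
Function('C')(W) = -54 (Function('C')(W) = Mul(9, Mul(Mul(2, -4), Rational(3, 4))) = Mul(9, Mul(-8, Rational(3, 4))) = Mul(9, -6) = -54)
Pow(Function('C')(125), -1) = Pow(-54, -1) = Rational(-1, 54)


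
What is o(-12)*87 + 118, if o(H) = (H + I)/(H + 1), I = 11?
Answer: 1385/11 ≈ 125.91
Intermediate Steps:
o(H) = (11 + H)/(1 + H) (o(H) = (H + 11)/(H + 1) = (11 + H)/(1 + H))
o(-12)*87 + 118 = ((11 - 12)/(1 - 12))*87 + 118 = (-1/(-11))*87 + 118 = -1/11*(-1)*87 + 118 = (1/11)*87 + 118 = 87/11 + 118 = 1385/11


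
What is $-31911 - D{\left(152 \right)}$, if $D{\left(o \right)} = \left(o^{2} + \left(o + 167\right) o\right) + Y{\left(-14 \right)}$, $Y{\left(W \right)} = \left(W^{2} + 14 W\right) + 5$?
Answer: $-103508$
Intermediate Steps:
$Y{\left(W \right)} = 5 + W^{2} + 14 W$
$D{\left(o \right)} = 5 + o^{2} + o \left(167 + o\right)$ ($D{\left(o \right)} = \left(o^{2} + \left(o + 167\right) o\right) + \left(5 + \left(-14\right)^{2} + 14 \left(-14\right)\right) = \left(o^{2} + \left(167 + o\right) o\right) + \left(5 + 196 - 196\right) = \left(o^{2} + o \left(167 + o\right)\right) + 5 = 5 + o^{2} + o \left(167 + o\right)$)
$-31911 - D{\left(152 \right)} = -31911 - \left(5 + 2 \cdot 152^{2} + 167 \cdot 152\right) = -31911 - \left(5 + 2 \cdot 23104 + 25384\right) = -31911 - \left(5 + 46208 + 25384\right) = -31911 - 71597 = -103508$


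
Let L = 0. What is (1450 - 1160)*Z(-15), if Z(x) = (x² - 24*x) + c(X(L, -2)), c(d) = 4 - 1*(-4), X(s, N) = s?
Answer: 171970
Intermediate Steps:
c(d) = 8 (c(d) = 4 + 4 = 8)
Z(x) = 8 + x² - 24*x (Z(x) = (x² - 24*x) + 8 = 8 + x² - 24*x)
(1450 - 1160)*Z(-15) = (1450 - 1160)*(8 + (-15)² - 24*(-15)) = 290*(8 + 225 + 360) = 290*593 = 171970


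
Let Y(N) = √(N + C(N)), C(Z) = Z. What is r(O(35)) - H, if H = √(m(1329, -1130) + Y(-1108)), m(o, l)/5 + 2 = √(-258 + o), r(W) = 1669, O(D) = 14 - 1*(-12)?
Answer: 1669 - √(-10 + 15*√119 + 2*I*√554) ≈ 1656.5 - 1.8775*I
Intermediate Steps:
O(D) = 26 (O(D) = 14 + 12 = 26)
m(o, l) = -10 + 5*√(-258 + o)
Y(N) = √2*√N (Y(N) = √(N + N) = √(2*N) = √2*√N)
H = √(-10 + 15*√119 + 2*I*√554) (H = √((-10 + 5*√(-258 + 1329)) + √2*√(-1108)) = √((-10 + 5*√1071) + √2*(2*I*√277)) = √((-10 + 5*(3*√119)) + 2*I*√554) = √((-10 + 15*√119) + 2*I*√554) = √(-10 + 15*√119 + 2*I*√554) ≈ 12.536 + 1.8775*I)
r(O(35)) - H = 1669 - √(-10 + 15*√119 + 2*I*√554)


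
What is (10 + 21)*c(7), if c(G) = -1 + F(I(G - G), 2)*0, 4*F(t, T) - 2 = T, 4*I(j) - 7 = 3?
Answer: -31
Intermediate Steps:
I(j) = 5/2 (I(j) = 7/4 + (¼)*3 = 7/4 + ¾ = 5/2)
F(t, T) = ½ + T/4
c(G) = -1 (c(G) = -1 + (½ + (¼)*2)*0 = -1 + (½ + ½)*0 = -1 + 1*0 = -1 + 0 = -1)
(10 + 21)*c(7) = (10 + 21)*(-1) = 31*(-1) = -31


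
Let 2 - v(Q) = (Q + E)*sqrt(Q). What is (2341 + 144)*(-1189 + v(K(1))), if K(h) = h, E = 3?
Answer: -2959635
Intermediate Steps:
v(Q) = 2 - sqrt(Q)*(3 + Q) (v(Q) = 2 - (Q + 3)*sqrt(Q) = 2 - (3 + Q)*sqrt(Q) = 2 - sqrt(Q)*(3 + Q))
(2341 + 144)*(-1189 + v(K(1))) = (2341 + 144)*(-1189 + (2 - 1**(3/2) - 3*sqrt(1))) = 2485*(-1189 + (2 - 1*1 - 3*1)) = 2485*(-1189 + (2 - 1 - 3)) = 2485*(-1189 - 2) = 2485*(-1191) = -2959635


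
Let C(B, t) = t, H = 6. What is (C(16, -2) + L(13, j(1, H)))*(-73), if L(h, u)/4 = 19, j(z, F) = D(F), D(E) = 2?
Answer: -5402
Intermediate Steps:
j(z, F) = 2
L(h, u) = 76 (L(h, u) = 4*19 = 76)
(C(16, -2) + L(13, j(1, H)))*(-73) = (-2 + 76)*(-73) = 74*(-73) = -5402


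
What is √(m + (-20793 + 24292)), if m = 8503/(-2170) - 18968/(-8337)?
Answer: √23360542421970390/2584470 ≈ 59.138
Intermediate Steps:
m = -4246993/2584470 (m = 8503*(-1/2170) - 18968*(-1/8337) = -8503/2170 + 18968/8337 = -4246993/2584470 ≈ -1.6433)
√(m + (-20793 + 24292)) = √(-4246993/2584470 + (-20793 + 24292)) = √(-4246993/2584470 + 3499) = √(9038813537/2584470) = √23360542421970390/2584470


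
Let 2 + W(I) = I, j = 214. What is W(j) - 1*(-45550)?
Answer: 45762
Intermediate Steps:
W(I) = -2 + I
W(j) - 1*(-45550) = (-2 + 214) - 1*(-45550) = 212 + 45550 = 45762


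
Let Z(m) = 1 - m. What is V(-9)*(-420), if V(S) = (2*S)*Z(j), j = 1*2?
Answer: -7560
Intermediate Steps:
j = 2
V(S) = -2*S (V(S) = (2*S)*(1 - 1*2) = (2*S)*(1 - 2) = (2*S)*(-1) = -2*S)
V(-9)*(-420) = -2*(-9)*(-420) = 18*(-420) = -7560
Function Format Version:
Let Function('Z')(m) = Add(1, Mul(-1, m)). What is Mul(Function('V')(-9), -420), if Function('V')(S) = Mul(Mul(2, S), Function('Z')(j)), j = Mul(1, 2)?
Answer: -7560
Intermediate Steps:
j = 2
Function('V')(S) = Mul(-2, S) (Function('V')(S) = Mul(Mul(2, S), Add(1, Mul(-1, 2))) = Mul(Mul(2, S), Add(1, -2)) = Mul(Mul(2, S), -1) = Mul(-2, S))
Mul(Function('V')(-9), -420) = Mul(Mul(-2, -9), -420) = Mul(18, -420) = -7560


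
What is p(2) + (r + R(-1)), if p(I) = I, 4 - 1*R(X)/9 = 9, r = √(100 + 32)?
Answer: -43 + 2*√33 ≈ -31.511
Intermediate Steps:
r = 2*√33 (r = √132 = 2*√33 ≈ 11.489)
R(X) = -45 (R(X) = 36 - 9*9 = 36 - 81 = -45)
p(2) + (r + R(-1)) = 2 + (2*√33 - 45) = 2 + (-45 + 2*√33) = -43 + 2*√33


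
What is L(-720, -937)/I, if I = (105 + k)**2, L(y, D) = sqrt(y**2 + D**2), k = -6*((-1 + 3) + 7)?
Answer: sqrt(1396369)/2601 ≈ 0.45432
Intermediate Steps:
k = -54 (k = -6*(2 + 7) = -6*9 = -54)
L(y, D) = sqrt(D**2 + y**2)
I = 2601 (I = (105 - 54)**2 = 51**2 = 2601)
L(-720, -937)/I = sqrt((-937)**2 + (-720)**2)/2601 = sqrt(877969 + 518400)*(1/2601) = sqrt(1396369)*(1/2601) = sqrt(1396369)/2601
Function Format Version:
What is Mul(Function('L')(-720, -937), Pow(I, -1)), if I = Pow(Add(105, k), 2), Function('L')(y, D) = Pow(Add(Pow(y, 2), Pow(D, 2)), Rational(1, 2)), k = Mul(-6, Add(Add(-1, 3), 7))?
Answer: Mul(Rational(1, 2601), Pow(1396369, Rational(1, 2))) ≈ 0.45432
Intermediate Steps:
k = -54 (k = Mul(-6, Add(2, 7)) = Mul(-6, 9) = -54)
Function('L')(y, D) = Pow(Add(Pow(D, 2), Pow(y, 2)), Rational(1, 2))
I = 2601 (I = Pow(Add(105, -54), 2) = Pow(51, 2) = 2601)
Mul(Function('L')(-720, -937), Pow(I, -1)) = Mul(Pow(Add(Pow(-937, 2), Pow(-720, 2)), Rational(1, 2)), Pow(2601, -1)) = Mul(Pow(Add(877969, 518400), Rational(1, 2)), Rational(1, 2601)) = Mul(Pow(1396369, Rational(1, 2)), Rational(1, 2601)) = Mul(Rational(1, 2601), Pow(1396369, Rational(1, 2)))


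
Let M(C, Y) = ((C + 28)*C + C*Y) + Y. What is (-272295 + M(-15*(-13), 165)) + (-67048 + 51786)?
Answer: -211732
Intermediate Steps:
M(C, Y) = Y + C*Y + C*(28 + C) (M(C, Y) = ((28 + C)*C + C*Y) + Y = (C*(28 + C) + C*Y) + Y = (C*Y + C*(28 + C)) + Y = Y + C*Y + C*(28 + C))
(-272295 + M(-15*(-13), 165)) + (-67048 + 51786) = (-272295 + (165 + (-15*(-13))² + 28*(-15*(-13)) - 15*(-13)*165)) + (-67048 + 51786) = (-272295 + (165 + 195² + 28*195 + 195*165)) - 15262 = (-272295 + (165 + 38025 + 5460 + 32175)) - 15262 = (-272295 + 75825) - 15262 = -196470 - 15262 = -211732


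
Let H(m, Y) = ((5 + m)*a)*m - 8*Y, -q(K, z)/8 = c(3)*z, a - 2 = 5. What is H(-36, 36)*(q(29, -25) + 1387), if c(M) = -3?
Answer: 5921388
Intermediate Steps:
a = 7 (a = 2 + 5 = 7)
q(K, z) = 24*z (q(K, z) = -(-24)*z = 24*z)
H(m, Y) = -8*Y + m*(35 + 7*m) (H(m, Y) = ((5 + m)*7)*m - 8*Y = (35 + 7*m)*m - 8*Y = m*(35 + 7*m) - 8*Y = -8*Y + m*(35 + 7*m))
H(-36, 36)*(q(29, -25) + 1387) = (-8*36 + 7*(-36)² + 35*(-36))*(24*(-25) + 1387) = (-288 + 7*1296 - 1260)*(-600 + 1387) = (-288 + 9072 - 1260)*787 = 7524*787 = 5921388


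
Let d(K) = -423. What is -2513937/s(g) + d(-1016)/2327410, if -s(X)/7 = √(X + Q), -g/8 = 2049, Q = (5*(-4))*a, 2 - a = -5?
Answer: -423/2327410 - 2513937*I*√4133/57862 ≈ -0.00018175 - 2793.1*I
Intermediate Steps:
a = 7 (a = 2 - 1*(-5) = 2 + 5 = 7)
Q = -140 (Q = (5*(-4))*7 = -20*7 = -140)
g = -16392 (g = -8*2049 = -16392)
s(X) = -7*√(-140 + X) (s(X) = -7*√(X - 140) = -7*√(-140 + X))
-2513937/s(g) + d(-1016)/2327410 = -2513937*(-1/(7*√(-140 - 16392))) - 423/2327410 = -2513937*I*√4133/57862 - 423*1/2327410 = -2513937*I*√4133/57862 - 423/2327410 = -423/2327410 - 2513937*I*√4133/57862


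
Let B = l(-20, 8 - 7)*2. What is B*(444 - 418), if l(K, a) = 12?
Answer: 624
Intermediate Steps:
B = 24 (B = 12*2 = 24)
B*(444 - 418) = 24*(444 - 418) = 24*26 = 624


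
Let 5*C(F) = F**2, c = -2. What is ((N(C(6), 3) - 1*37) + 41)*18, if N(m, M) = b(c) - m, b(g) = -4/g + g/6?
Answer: -138/5 ≈ -27.600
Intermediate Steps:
b(g) = -4/g + g/6 (b(g) = -4/g + g*(1/6) = -4/g + g/6)
C(F) = F**2/5
N(m, M) = 5/3 - m (N(m, M) = (-4/(-2) + (1/6)*(-2)) - m = (-4*(-1/2) - 1/3) - m = (2 - 1/3) - m = 5/3 - m)
((N(C(6), 3) - 1*37) + 41)*18 = (((5/3 - 6**2/5) - 1*37) + 41)*18 = (((5/3 - 36/5) - 37) + 41)*18 = ((-83/15 - 37) + 41)*18 = (-638/15 + 41)*18 = -23/15*18 = -138/5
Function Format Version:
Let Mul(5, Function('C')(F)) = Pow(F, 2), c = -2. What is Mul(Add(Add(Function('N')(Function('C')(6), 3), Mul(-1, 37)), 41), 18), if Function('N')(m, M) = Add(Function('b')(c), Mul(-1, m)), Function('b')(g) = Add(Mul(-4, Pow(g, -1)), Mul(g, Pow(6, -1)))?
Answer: Rational(-138, 5) ≈ -27.600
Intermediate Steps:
Function('b')(g) = Add(Mul(-4, Pow(g, -1)), Mul(Rational(1, 6), g)) (Function('b')(g) = Add(Mul(-4, Pow(g, -1)), Mul(g, Rational(1, 6))) = Add(Mul(-4, Pow(g, -1)), Mul(Rational(1, 6), g)))
Function('C')(F) = Mul(Rational(1, 5), Pow(F, 2))
Function('N')(m, M) = Add(Rational(5, 3), Mul(-1, m)) (Function('N')(m, M) = Add(Add(Mul(-4, Pow(-2, -1)), Mul(Rational(1, 6), -2)), Mul(-1, m)) = Add(Add(Mul(-4, Rational(-1, 2)), Rational(-1, 3)), Mul(-1, m)) = Add(Add(2, Rational(-1, 3)), Mul(-1, m)) = Add(Rational(5, 3), Mul(-1, m)))
Mul(Add(Add(Function('N')(Function('C')(6), 3), Mul(-1, 37)), 41), 18) = Mul(Add(Add(Add(Rational(5, 3), Mul(-1, Mul(Rational(1, 5), Pow(6, 2)))), Mul(-1, 37)), 41), 18) = Mul(Add(Add(Add(Rational(5, 3), Mul(-1, Mul(Rational(1, 5), 36))), -37), 41), 18) = Mul(Add(Add(Add(Rational(5, 3), Mul(-1, Rational(36, 5))), -37), 41), 18) = Mul(Add(Add(Add(Rational(5, 3), Rational(-36, 5)), -37), 41), 18) = Mul(Add(Add(Rational(-83, 15), -37), 41), 18) = Mul(Add(Rational(-638, 15), 41), 18) = Mul(Rational(-23, 15), 18) = Rational(-138, 5)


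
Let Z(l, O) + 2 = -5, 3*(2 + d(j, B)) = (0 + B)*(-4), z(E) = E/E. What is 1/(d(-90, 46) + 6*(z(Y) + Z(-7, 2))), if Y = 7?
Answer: -3/298 ≈ -0.010067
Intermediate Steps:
z(E) = 1
d(j, B) = -2 - 4*B/3 (d(j, B) = -2 + ((0 + B)*(-4))/3 = -2 + (B*(-4))/3 = -2 + (-4*B)/3 = -2 - 4*B/3)
Z(l, O) = -7 (Z(l, O) = -2 - 5 = -7)
1/(d(-90, 46) + 6*(z(Y) + Z(-7, 2))) = 1/((-2 - 4/3*46) + 6*(1 - 7)) = 1/((-2 - 184/3) + 6*(-6)) = 1/(-190/3 - 36) = 1/(-298/3) = -3/298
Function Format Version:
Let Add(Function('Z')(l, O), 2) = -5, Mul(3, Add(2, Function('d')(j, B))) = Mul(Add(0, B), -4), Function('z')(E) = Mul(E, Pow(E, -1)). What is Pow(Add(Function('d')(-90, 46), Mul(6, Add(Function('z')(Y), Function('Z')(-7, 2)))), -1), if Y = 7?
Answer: Rational(-3, 298) ≈ -0.010067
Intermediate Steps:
Function('z')(E) = 1
Function('d')(j, B) = Add(-2, Mul(Rational(-4, 3), B)) (Function('d')(j, B) = Add(-2, Mul(Rational(1, 3), Mul(Add(0, B), -4))) = Add(-2, Mul(Rational(1, 3), Mul(B, -4))) = Add(-2, Mul(Rational(1, 3), Mul(-4, B))) = Add(-2, Mul(Rational(-4, 3), B)))
Function('Z')(l, O) = -7 (Function('Z')(l, O) = Add(-2, -5) = -7)
Pow(Add(Function('d')(-90, 46), Mul(6, Add(Function('z')(Y), Function('Z')(-7, 2)))), -1) = Pow(Add(Add(-2, Mul(Rational(-4, 3), 46)), Mul(6, Add(1, -7))), -1) = Pow(Add(Add(-2, Rational(-184, 3)), Mul(6, -6)), -1) = Pow(Add(Rational(-190, 3), -36), -1) = Pow(Rational(-298, 3), -1) = Rational(-3, 298)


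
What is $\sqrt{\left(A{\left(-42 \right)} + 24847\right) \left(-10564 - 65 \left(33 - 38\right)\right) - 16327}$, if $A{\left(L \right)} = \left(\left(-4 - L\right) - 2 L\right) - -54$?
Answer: $2 i \sqrt{64056706} \approx 16007.0 i$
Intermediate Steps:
$A{\left(L \right)} = 50 - 3 L$ ($A{\left(L \right)} = \left(-4 - 3 L\right) + 54 = 50 - 3 L$)
$\sqrt{\left(A{\left(-42 \right)} + 24847\right) \left(-10564 - 65 \left(33 - 38\right)\right) - 16327} = \sqrt{\left(\left(50 - -126\right) + 24847\right) \left(-10564 - 65 \left(33 - 38\right)\right) - 16327} = \sqrt{\left(\left(50 + 126\right) + 24847\right) \left(-10564 - -325\right) - 16327} = \sqrt{\left(176 + 24847\right) \left(-10564 + 325\right) - 16327} = \sqrt{25023 \left(-10239\right) - 16327} = \sqrt{-256210497 - 16327} = \sqrt{-256226824} = 2 i \sqrt{64056706}$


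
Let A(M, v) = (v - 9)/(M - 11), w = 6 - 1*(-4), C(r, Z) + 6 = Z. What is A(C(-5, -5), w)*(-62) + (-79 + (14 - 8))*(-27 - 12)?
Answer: 31348/11 ≈ 2849.8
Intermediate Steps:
C(r, Z) = -6 + Z
w = 10 (w = 6 + 4 = 10)
A(M, v) = (-9 + v)/(-11 + M)
A(C(-5, -5), w)*(-62) + (-79 + (14 - 8))*(-27 - 12) = ((-9 + 10)/(-11 + (-6 - 5)))*(-62) + (-79 + (14 - 8))*(-27 - 12) = (1/(-11 - 11))*(-62) + (-79 + 6)*(-39) = (1/(-22))*(-62) - 73*(-39) = -1/22*1*(-62) + 2847 = -1/22*(-62) + 2847 = 31/11 + 2847 = 31348/11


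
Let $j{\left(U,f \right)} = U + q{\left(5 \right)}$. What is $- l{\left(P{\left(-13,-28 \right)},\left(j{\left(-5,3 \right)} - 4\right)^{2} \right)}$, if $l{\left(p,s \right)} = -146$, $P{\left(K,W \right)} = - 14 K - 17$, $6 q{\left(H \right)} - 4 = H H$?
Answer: $146$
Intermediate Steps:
$q{\left(H \right)} = \frac{2}{3} + \frac{H^{2}}{6}$ ($q{\left(H \right)} = \frac{2}{3} + \frac{H H}{6} = \frac{2}{3} + \frac{H^{2}}{6}$)
$j{\left(U,f \right)} = \frac{29}{6} + U$ ($j{\left(U,f \right)} = U + \left(\frac{2}{3} + \frac{5^{2}}{6}\right) = U + \left(\frac{2}{3} + \frac{1}{6} \cdot 25\right) = U + \left(\frac{2}{3} + \frac{25}{6}\right) = U + \frac{29}{6} = \frac{29}{6} + U$)
$P{\left(K,W \right)} = -17 - 14 K$
$- l{\left(P{\left(-13,-28 \right)},\left(j{\left(-5,3 \right)} - 4\right)^{2} \right)} = \left(-1\right) \left(-146\right) = 146$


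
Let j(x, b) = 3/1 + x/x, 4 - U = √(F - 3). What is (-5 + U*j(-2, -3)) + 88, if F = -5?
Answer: 99 - 8*I*√2 ≈ 99.0 - 11.314*I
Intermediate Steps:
U = 4 - 2*I*√2 (U = 4 - √(-5 - 3) = 4 - √(-8) = 4 - 2*I*√2 ≈ 4.0 - 2.8284*I)
j(x, b) = 4 (j(x, b) = 3*1 + 1 = 3 + 1 = 4)
(-5 + U*j(-2, -3)) + 88 = (-5 + (4 - 2*I*√2)*4) + 88 = (-5 + (16 - 8*I*√2)) + 88 = (11 - 8*I*√2) + 88 = 99 - 8*I*√2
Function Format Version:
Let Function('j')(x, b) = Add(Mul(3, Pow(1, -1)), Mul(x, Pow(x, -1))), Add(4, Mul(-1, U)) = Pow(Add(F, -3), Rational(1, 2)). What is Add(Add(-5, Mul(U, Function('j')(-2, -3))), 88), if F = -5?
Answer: Add(99, Mul(-8, I, Pow(2, Rational(1, 2)))) ≈ Add(99.000, Mul(-11.314, I))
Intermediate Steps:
U = Add(4, Mul(-2, I, Pow(2, Rational(1, 2)))) (U = Add(4, Mul(-1, Pow(Add(-5, -3), Rational(1, 2)))) = Add(4, Mul(-1, Pow(-8, Rational(1, 2)))) = Add(4, Mul(-1, Mul(2, I, Pow(2, Rational(1, 2))))) = Add(4, Mul(-2, I, Pow(2, Rational(1, 2)))) ≈ Add(4.0000, Mul(-2.8284, I)))
Function('j')(x, b) = 4 (Function('j')(x, b) = Add(Mul(3, 1), 1) = Add(3, 1) = 4)
Add(Add(-5, Mul(U, Function('j')(-2, -3))), 88) = Add(Add(-5, Mul(Add(4, Mul(-2, I, Pow(2, Rational(1, 2)))), 4)), 88) = Add(Add(-5, Add(16, Mul(-8, I, Pow(2, Rational(1, 2))))), 88) = Add(Add(11, Mul(-8, I, Pow(2, Rational(1, 2)))), 88) = Add(99, Mul(-8, I, Pow(2, Rational(1, 2))))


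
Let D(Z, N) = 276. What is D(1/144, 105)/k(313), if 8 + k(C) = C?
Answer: 276/305 ≈ 0.90492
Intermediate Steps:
k(C) = -8 + C
D(1/144, 105)/k(313) = 276/(-8 + 313) = 276/305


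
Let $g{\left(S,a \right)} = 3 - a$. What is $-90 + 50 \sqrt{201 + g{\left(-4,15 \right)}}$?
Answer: $-90 + 150 \sqrt{21} \approx 597.39$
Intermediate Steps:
$-90 + 50 \sqrt{201 + g{\left(-4,15 \right)}} = -90 + 50 \sqrt{201 + \left(3 - 15\right)} = -90 + 50 \sqrt{201 - 12} = -90 + 50 \sqrt{189} = -90 + 50 \cdot 3 \sqrt{21} = -90 + 150 \sqrt{21}$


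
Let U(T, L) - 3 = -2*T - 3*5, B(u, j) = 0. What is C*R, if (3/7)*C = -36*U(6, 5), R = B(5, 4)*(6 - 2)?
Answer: 0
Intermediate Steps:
U(T, L) = -12 - 2*T (U(T, L) = 3 + (-2*T - 3*5) = 3 + (-2*T - 15) = 3 + (-15 - 2*T) = -12 - 2*T)
R = 0 (R = 0*(6 - 2) = 0*4 = 0)
C = 2016 (C = 7*(-36*(-12 - 2*6))/3 = 7*(-36*(-12 - 12))/3 = 7*(-36*(-24))/3 = (7/3)*864 = 2016)
C*R = 2016*0 = 0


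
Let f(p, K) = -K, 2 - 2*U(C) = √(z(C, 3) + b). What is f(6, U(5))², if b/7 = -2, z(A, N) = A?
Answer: (2 - 3*I)²/4 ≈ -1.25 - 3.0*I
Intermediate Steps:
b = -14 (b = 7*(-2) = -14)
U(C) = 1 - √(-14 + C)/2 (U(C) = 1 - √(C - 14)/2 = 1 - √(-14 + C)/2)
f(6, U(5))² = (-(1 - √(-14 + 5)/2))² = (-(1 - 3*I/2))² = (-1 + 3*I/2)²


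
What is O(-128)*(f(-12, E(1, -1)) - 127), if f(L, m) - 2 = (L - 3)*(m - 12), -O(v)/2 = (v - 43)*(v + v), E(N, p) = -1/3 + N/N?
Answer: -3939840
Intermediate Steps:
E(N, p) = ⅔ (E(N, p) = -1*⅓ + 1 = -⅓ + 1 = ⅔)
O(v) = -4*v*(-43 + v) (O(v) = -2*(v - 43)*(v + v) = -2*(-43 + v)*2*v = -4*v*(-43 + v))
f(L, m) = 2 + (-12 + m)*(-3 + L) (f(L, m) = 2 + (L - 3)*(m - 12) = 2 + (-3 + L)*(-12 + m) = 2 + (-12 + m)*(-3 + L))
O(-128)*(f(-12, E(1, -1)) - 127) = (4*(-128)*(43 - 1*(-128)))*((38 - 12*(-12) - 3*⅔ - 12*⅔) - 127) = (4*(-128)*(43 + 128))*((38 + 144 - 2 - 8) - 127) = (4*(-128)*171)*(172 - 127) = -87552*45 = -3939840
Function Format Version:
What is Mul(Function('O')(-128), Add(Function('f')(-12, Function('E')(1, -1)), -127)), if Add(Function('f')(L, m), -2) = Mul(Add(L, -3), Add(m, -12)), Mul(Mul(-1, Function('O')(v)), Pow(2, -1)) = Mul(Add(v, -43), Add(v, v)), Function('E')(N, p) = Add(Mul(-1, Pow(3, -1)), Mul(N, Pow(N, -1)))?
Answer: -3939840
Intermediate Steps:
Function('E')(N, p) = Rational(2, 3) (Function('E')(N, p) = Add(Mul(-1, Rational(1, 3)), 1) = Add(Rational(-1, 3), 1) = Rational(2, 3))
Function('O')(v) = Mul(-4, v, Add(-43, v)) (Function('O')(v) = Mul(-2, Mul(Add(v, -43), Add(v, v))) = Mul(-2, Mul(Add(-43, v), Mul(2, v))) = Mul(-2, Mul(2, v, Add(-43, v))) = Mul(-4, v, Add(-43, v)))
Function('f')(L, m) = Add(2, Mul(Add(-12, m), Add(-3, L))) (Function('f')(L, m) = Add(2, Mul(Add(L, -3), Add(m, -12))) = Add(2, Mul(Add(-3, L), Add(-12, m))) = Add(2, Mul(Add(-12, m), Add(-3, L))))
Mul(Function('O')(-128), Add(Function('f')(-12, Function('E')(1, -1)), -127)) = Mul(Mul(4, -128, Add(43, Mul(-1, -128))), Add(Add(38, Mul(-12, -12), Mul(-3, Rational(2, 3)), Mul(-12, Rational(2, 3))), -127)) = Mul(Mul(4, -128, Add(43, 128)), Add(Add(38, 144, -2, -8), -127)) = Mul(Mul(4, -128, 171), Add(172, -127)) = Mul(-87552, 45) = -3939840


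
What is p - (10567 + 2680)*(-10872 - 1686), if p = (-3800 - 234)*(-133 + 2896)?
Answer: 155209884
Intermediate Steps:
p = -11145942 (p = -4034*2763 = -11145942)
p - (10567 + 2680)*(-10872 - 1686) = -11145942 - (10567 + 2680)*(-10872 - 1686) = -11145942 - 13247*(-12558) = -11145942 - 1*(-166355826) = -11145942 + 166355826 = 155209884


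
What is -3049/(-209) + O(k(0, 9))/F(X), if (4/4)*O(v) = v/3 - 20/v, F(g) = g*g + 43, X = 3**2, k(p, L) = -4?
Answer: 1136527/77748 ≈ 14.618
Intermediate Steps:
X = 9
F(g) = 43 + g**2 (F(g) = g**2 + 43 = 43 + g**2)
O(v) = -20/v + v/3 (O(v) = v/3 - 20/v = -20/v + v/3)
-3049/(-209) + O(k(0, 9))/F(X) = -3049/(-209) + (-20/(-4) + (1/3)*(-4))/(43 + 9**2) = -3049*(-1/209) + (-20*(-1/4) - 4/3)/(43 + 81) = 3049/209 + (5 - 4/3)/124 = 3049/209 + (11/3)*(1/124) = 3049/209 + 11/372 = 1136527/77748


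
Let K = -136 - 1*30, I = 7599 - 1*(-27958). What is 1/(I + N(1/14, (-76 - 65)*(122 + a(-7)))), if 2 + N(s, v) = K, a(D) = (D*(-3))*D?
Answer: 1/35389 ≈ 2.8257e-5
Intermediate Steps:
a(D) = -3*D² (a(D) = (-3*D)*D = -3*D²)
I = 35557 (I = 7599 + 27958 = 35557)
K = -166 (K = -136 - 30 = -166)
N(s, v) = -168 (N(s, v) = -2 - 166 = -168)
1/(I + N(1/14, (-76 - 65)*(122 + a(-7)))) = 1/(35557 - 168) = 1/35389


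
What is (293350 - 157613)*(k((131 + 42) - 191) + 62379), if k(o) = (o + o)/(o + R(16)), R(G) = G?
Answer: 8469581589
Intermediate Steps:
k(o) = 2*o/(16 + o) (k(o) = (o + o)/(o + 16) = (2*o)/(16 + o) = 2*o/(16 + o))
(293350 - 157613)*(k((131 + 42) - 191) + 62379) = (293350 - 157613)*(2*((131 + 42) - 191)/(16 + ((131 + 42) - 191)) + 62379) = 135737*(2*(173 - 191)/(16 + (173 - 191)) + 62379) = 135737*(2*(-18)/(16 - 18) + 62379) = 135737*(2*(-18)/(-2) + 62379) = 135737*(2*(-18)*(-1/2) + 62379) = 135737*(18 + 62379) = 135737*62397 = 8469581589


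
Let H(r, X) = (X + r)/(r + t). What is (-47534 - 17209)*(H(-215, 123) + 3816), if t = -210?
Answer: -105006153756/425 ≈ -2.4707e+8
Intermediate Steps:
H(r, X) = (X + r)/(-210 + r) (H(r, X) = (X + r)/(r - 210) = (X + r)/(-210 + r))
(-47534 - 17209)*(H(-215, 123) + 3816) = (-47534 - 17209)*((123 - 215)/(-210 - 215) + 3816) = -64743*(-92/(-425) + 3816) = -64743*(-1/425*(-92) + 3816) = -64743*(92/425 + 3816) = -64743*1621892/425 = -105006153756/425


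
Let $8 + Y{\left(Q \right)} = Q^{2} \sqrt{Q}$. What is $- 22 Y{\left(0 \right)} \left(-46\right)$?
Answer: $-8096$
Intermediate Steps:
$Y{\left(Q \right)} = -8 + Q^{\frac{5}{2}}$ ($Y{\left(Q \right)} = -8 + Q^{2} \sqrt{Q} = -8 + Q^{\frac{5}{2}}$)
$- 22 Y{\left(0 \right)} \left(-46\right) = - 22 \left(-8 + 0^{\frac{5}{2}}\right) \left(-46\right) = - 22 \left(-8 + 0\right) \left(-46\right) = \left(-22\right) \left(-8\right) \left(-46\right) = 176 \left(-46\right) = -8096$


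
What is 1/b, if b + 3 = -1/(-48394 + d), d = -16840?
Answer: -65234/195701 ≈ -0.33333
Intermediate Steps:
b = -195701/65234 (b = -3 - 1/(-48394 - 16840) = -3 - 1/(-65234) = -3 - 1*(-1/65234) = -3 + 1/65234 = -195701/65234 ≈ -3.0000)
1/b = 1/(-195701/65234) = -65234/195701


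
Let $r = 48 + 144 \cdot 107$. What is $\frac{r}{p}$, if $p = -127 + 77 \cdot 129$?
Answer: $\frac{7728}{4903} \approx 1.5762$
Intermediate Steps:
$r = 15456$ ($r = 48 + 15408 = 15456$)
$p = 9806$ ($p = -127 + 9933 = 9806$)
$\frac{r}{p} = \frac{15456}{9806} = 15456 \cdot \frac{1}{9806} = \frac{7728}{4903}$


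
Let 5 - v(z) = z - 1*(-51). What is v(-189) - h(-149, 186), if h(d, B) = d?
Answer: 292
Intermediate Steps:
v(z) = -46 - z (v(z) = 5 - (z - 1*(-51)) = 5 - (z + 51) = 5 - (51 + z) = 5 + (-51 - z) = -46 - z)
v(-189) - h(-149, 186) = (-46 - 1*(-189)) - 1*(-149) = (-46 + 189) + 149 = 143 + 149 = 292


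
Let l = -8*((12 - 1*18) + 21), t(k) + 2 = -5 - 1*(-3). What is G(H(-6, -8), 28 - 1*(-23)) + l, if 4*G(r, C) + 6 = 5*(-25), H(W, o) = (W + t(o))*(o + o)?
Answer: -611/4 ≈ -152.75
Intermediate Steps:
t(k) = -4 (t(k) = -2 + (-5 - 1*(-3)) = -2 + (-5 + 3) = -2 - 2 = -4)
H(W, o) = 2*o*(-4 + W) (H(W, o) = (W - 4)*(o + o) = (-4 + W)*(2*o) = 2*o*(-4 + W))
l = -120 (l = -8*((12 - 18) + 21) = -8*(-6 + 21) = -8*15 = -120)
G(r, C) = -131/4 (G(r, C) = -3/2 + (5*(-25))/4 = -3/2 + (¼)*(-125) = -3/2 - 125/4 = -131/4)
G(H(-6, -8), 28 - 1*(-23)) + l = -131/4 - 120 = -611/4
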